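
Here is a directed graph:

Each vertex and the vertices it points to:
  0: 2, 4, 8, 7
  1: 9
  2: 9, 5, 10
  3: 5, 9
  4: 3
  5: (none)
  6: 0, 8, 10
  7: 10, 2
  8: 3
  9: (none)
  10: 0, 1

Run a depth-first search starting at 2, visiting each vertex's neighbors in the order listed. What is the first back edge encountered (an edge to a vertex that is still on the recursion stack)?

DFS from 2 (visiting each vertex's neighbors in the order listed); mark gray on enter, black on exit:
2 gray
  9 gray
  9 black
  5 gray
  5 black
  10 gray
    0 gray
      0→2: 2 is gray → back edge
First back edge: 0 → 2.

0->2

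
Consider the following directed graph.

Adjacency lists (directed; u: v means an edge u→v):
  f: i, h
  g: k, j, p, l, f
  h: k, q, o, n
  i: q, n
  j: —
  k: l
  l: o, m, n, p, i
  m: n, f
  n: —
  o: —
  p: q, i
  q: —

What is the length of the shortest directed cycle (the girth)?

For each vertex v, BFS finds the shortest path from v back to v.
The shortest such closed walk is f → h → k → l → m → f, length 5.

5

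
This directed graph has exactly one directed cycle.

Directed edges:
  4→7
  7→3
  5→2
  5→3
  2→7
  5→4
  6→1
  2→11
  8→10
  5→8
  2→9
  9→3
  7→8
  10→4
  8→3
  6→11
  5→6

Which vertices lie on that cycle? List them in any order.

DFS with gray/black marking from 7:
7 gray
  3 gray
  3 black
  8 gray
    10 gray
      4 gray
        4→7: 7 is gray → back edge
Back edge closes the cycle 7 → 8 → 10 → 4 → 7; its vertices are {4, 7, 8, 10}.

4, 7, 8, 10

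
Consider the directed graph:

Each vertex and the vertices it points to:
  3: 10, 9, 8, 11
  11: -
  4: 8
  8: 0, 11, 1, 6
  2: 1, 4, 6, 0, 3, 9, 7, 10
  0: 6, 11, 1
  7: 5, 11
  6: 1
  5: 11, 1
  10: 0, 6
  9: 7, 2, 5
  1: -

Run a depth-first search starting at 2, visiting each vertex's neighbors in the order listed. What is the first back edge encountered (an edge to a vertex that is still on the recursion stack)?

9→2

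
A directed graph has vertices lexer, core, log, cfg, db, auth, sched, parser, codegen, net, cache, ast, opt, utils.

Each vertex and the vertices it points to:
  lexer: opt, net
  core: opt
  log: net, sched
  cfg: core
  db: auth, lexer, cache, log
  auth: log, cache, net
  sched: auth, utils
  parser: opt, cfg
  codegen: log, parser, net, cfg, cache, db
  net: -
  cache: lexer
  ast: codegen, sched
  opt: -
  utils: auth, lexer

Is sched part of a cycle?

sched is on a cycle iff sched can reach itself via ≥1 edge.
sched → auth → log → sched — yes.

Yes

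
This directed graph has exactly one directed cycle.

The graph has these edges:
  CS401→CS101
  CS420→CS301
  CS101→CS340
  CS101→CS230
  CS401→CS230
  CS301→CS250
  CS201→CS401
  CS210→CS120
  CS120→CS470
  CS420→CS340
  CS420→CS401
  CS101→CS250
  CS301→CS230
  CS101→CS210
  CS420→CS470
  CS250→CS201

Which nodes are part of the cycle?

DFS with gray/black marking from CS401:
CS401 gray
  CS101 gray
    CS340 gray
    CS340 black
    CS230 gray
    CS230 black
    CS250 gray
      CS201 gray
        CS201→CS401: CS401 is gray → back edge
Back edge closes the cycle CS401 → CS101 → CS250 → CS201 → CS401; its vertices are {CS101, CS201, CS250, CS401}.

CS101, CS201, CS250, CS401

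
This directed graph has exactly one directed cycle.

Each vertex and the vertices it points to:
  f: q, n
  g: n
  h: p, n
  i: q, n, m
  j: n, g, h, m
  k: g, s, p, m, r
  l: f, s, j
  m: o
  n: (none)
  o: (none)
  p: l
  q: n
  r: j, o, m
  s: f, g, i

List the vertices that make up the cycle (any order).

h, j, l, p

DFS with gray/black marking from p:
p gray
  l gray
    f gray
      q gray
        n gray
        n black
      q black
      f→n: n black — skip
    f black
    s gray
      s→f: f black — skip
      g gray
        g→n: n black — skip
      g black
      i gray
        i→q: q black — skip
        i→n: n black — skip
        m gray
          o gray
          o black
        m black
      i black
    s black
    j gray
      j→n: n black — skip
      j→g: g black — skip
      h gray
        h→p: p is gray → back edge
Back edge closes the cycle p → l → j → h → p; its vertices are {h, j, l, p}.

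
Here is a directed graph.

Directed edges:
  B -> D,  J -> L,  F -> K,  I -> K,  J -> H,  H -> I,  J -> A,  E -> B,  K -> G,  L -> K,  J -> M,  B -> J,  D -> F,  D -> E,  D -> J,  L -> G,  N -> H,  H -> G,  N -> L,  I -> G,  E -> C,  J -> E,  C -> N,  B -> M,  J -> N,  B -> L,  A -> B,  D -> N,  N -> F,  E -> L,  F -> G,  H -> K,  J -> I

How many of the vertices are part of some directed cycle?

A vertex is on a directed cycle iff it belongs to a strongly connected component of size ≥ 2 (or has a self-loop).
The vertices on cycles are {A, B, D, E, J} — 5 in total.

5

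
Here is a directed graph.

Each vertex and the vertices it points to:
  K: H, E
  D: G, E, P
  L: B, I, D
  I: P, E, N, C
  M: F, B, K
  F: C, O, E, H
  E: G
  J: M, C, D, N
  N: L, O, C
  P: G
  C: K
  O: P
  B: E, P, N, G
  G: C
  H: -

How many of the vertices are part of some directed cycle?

A vertex is on a directed cycle iff it belongs to a strongly connected component of size ≥ 2 (or has a self-loop).
The vertices on cycles are {B, C, E, G, I, K, L, N} — 8 in total.

8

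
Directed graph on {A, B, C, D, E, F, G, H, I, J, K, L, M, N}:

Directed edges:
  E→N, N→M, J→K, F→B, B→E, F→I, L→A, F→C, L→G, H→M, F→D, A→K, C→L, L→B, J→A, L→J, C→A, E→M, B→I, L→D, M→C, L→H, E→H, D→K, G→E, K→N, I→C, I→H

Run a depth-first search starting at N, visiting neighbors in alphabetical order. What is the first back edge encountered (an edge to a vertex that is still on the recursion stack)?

K->N

DFS from N (visiting neighbors in alphabetical order); mark gray on enter, black on exit:
N gray
  M gray
    C gray
      A gray
        K gray
          K→N: N is gray → back edge
First back edge: K → N.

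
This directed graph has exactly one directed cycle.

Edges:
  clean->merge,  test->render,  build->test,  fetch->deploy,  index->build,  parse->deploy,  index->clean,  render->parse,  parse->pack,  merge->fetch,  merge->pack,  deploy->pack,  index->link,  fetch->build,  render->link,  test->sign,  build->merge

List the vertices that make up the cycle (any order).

DFS with gray/black marking from build:
build gray
  merge gray
    fetch gray
      fetch→build: build is gray → back edge
Back edge closes the cycle build → merge → fetch → build; its vertices are {build, fetch, merge}.

build, fetch, merge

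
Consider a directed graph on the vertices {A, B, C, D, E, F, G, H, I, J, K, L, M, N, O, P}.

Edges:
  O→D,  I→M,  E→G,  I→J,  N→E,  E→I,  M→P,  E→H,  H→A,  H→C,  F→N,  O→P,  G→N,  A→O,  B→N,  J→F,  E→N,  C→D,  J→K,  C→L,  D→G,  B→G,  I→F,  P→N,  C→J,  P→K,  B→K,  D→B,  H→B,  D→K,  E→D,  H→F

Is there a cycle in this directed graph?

Yes

DFS with white/gray/black marking, starting from C:
C gray
  L gray
  L black
  J gray
    F gray
      N gray
        E gray
          G gray
            G→N: N is gray → back edge
Back edge found, so a cycle exists: N → E → G → N.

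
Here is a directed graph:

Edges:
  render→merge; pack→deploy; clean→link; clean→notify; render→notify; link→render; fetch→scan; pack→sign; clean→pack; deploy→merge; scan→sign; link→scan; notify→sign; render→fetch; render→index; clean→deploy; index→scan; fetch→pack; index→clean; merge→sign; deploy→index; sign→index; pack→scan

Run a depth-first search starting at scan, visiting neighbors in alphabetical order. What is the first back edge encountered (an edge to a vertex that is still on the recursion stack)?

deploy->index

DFS from scan (visiting neighbors in alphabetical order); mark gray on enter, black on exit:
scan gray
  sign gray
    index gray
      clean gray
        deploy gray
          deploy→index: index is gray → back edge
First back edge: deploy → index.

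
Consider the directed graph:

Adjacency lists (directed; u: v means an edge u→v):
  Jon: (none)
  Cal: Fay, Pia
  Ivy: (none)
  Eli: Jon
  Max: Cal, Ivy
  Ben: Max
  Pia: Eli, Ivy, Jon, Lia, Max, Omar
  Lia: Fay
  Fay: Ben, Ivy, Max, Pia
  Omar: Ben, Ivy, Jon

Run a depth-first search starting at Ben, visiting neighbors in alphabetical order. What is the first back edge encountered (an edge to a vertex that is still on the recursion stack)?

DFS from Ben (visiting neighbors in alphabetical order); mark gray on enter, black on exit:
Ben gray
  Max gray
    Cal gray
      Fay gray
        Fay→Ben: Ben is gray → back edge
First back edge: Fay → Ben.

Fay->Ben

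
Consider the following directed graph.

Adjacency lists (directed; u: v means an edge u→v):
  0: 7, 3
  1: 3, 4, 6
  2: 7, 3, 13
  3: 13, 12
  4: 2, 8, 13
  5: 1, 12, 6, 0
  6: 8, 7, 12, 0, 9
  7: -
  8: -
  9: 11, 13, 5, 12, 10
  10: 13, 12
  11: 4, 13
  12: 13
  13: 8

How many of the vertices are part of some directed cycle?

A vertex is on a directed cycle iff it belongs to a strongly connected component of size ≥ 2 (or has a self-loop).
The vertices on cycles are {1, 5, 6, 9} — 4 in total.

4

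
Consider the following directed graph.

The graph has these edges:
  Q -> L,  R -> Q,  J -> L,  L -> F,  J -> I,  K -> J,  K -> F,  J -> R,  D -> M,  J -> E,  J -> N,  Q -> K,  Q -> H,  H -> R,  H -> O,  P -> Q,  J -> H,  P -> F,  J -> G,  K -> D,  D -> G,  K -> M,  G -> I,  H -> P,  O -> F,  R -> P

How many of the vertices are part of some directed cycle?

6

A vertex is on a directed cycle iff it belongs to a strongly connected component of size ≥ 2 (or has a self-loop).
The vertices on cycles are {H, J, K, P, Q, R} — 6 in total.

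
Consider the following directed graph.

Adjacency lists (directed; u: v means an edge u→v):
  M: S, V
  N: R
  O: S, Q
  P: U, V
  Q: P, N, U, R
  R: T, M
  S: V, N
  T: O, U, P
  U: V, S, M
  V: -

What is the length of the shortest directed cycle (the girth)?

For each vertex v, BFS finds the shortest path from v back to v.
The shortest such closed walk is Q → R → T → O → Q, length 4.

4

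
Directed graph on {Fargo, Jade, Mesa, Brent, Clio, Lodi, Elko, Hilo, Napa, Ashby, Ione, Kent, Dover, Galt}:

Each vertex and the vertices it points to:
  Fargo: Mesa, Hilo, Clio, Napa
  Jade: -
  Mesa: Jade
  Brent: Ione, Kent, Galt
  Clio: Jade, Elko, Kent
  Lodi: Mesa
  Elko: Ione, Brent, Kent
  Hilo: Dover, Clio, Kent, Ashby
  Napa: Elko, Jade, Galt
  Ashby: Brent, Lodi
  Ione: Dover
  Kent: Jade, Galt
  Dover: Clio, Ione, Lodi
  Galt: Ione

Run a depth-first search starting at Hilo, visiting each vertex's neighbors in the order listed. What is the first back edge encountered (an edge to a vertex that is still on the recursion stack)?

Ione->Dover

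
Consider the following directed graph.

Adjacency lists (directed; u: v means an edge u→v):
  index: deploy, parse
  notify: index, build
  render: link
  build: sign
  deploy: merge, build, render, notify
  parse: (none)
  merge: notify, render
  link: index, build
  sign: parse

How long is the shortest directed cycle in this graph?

For each vertex v, BFS finds the shortest path from v back to v.
The shortest such closed walk is index → deploy → notify → index, length 3.

3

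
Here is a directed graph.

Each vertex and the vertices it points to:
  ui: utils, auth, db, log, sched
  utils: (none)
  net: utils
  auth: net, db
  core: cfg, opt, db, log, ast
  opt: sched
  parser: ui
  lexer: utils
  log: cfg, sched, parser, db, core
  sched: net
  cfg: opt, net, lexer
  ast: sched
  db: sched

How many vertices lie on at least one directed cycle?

A vertex is on a directed cycle iff it belongs to a strongly connected component of size ≥ 2 (or has a self-loop).
The vertices on cycles are {ui, log, core, parser} — 4 in total.

4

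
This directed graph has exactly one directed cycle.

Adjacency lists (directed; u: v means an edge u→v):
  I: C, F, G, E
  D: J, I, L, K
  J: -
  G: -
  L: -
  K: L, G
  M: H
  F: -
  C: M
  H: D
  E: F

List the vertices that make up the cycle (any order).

DFS with gray/black marking from D:
D gray
  J gray
  J black
  I gray
    C gray
      M gray
        H gray
          H→D: D is gray → back edge
Back edge closes the cycle D → I → C → M → H → D; its vertices are {C, D, H, I, M}.

C, D, H, I, M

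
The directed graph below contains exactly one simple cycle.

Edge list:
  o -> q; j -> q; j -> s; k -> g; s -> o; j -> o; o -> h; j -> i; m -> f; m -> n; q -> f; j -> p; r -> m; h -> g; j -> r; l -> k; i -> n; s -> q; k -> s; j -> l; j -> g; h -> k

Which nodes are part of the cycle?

DFS with gray/black marking from s:
s gray
  q gray
    f gray
    f black
  q black
  o gray
    o→q: q black — skip
    h gray
      k gray
        k→s: s is gray → back edge
Back edge closes the cycle s → o → h → k → s; its vertices are {h, k, o, s}.

h, k, o, s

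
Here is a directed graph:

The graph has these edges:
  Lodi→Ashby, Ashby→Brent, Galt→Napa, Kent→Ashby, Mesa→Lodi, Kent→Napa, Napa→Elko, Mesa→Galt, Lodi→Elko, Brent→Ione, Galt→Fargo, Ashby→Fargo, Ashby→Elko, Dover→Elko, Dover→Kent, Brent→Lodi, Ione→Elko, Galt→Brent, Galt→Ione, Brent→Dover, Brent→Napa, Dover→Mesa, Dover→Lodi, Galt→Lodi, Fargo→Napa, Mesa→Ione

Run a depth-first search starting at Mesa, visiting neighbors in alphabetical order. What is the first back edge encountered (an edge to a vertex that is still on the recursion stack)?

Ashby->Brent

DFS from Mesa (visiting neighbors in alphabetical order); mark gray on enter, black on exit:
Mesa gray
  Galt gray
    Brent gray
      Dover gray
        Elko gray
        Elko black
        Kent gray
          Ashby gray
            Ashby→Brent: Brent is gray → back edge
First back edge: Ashby → Brent.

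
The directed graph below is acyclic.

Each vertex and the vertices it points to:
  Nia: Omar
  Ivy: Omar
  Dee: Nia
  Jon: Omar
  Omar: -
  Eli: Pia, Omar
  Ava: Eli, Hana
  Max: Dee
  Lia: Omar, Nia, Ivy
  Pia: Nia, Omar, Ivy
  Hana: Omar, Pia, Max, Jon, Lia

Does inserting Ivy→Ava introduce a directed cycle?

Adding Ivy→Ava creates a cycle iff Ava can already reach Ivy.
Path from Ava: Ava → Hana → Lia → Ivy.
So Ava → … → Ivy → Ava is a cycle.

Yes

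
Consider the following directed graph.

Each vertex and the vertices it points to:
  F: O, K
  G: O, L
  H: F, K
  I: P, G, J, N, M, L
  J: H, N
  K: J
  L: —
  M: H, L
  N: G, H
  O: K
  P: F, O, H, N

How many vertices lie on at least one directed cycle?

7

A vertex is on a directed cycle iff it belongs to a strongly connected component of size ≥ 2 (or has a self-loop).
The vertices on cycles are {F, G, H, J, K, N, O} — 7 in total.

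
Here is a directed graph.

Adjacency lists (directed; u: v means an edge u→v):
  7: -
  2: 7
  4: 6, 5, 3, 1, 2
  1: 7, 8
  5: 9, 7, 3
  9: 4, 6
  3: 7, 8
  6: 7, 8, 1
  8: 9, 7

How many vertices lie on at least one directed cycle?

7

A vertex is on a directed cycle iff it belongs to a strongly connected component of size ≥ 2 (or has a self-loop).
The vertices on cycles are {1, 3, 4, 5, 6, 8, 9} — 7 in total.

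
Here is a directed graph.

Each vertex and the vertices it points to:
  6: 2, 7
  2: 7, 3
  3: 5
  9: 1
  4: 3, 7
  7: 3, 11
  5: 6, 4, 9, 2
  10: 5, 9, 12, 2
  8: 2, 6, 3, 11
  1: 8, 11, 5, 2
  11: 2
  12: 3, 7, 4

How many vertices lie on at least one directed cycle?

10

A vertex is on a directed cycle iff it belongs to a strongly connected component of size ≥ 2 (or has a self-loop).
The vertices on cycles are {1, 2, 3, 4, 5, 6, 7, 8, 9, 11} — 10 in total.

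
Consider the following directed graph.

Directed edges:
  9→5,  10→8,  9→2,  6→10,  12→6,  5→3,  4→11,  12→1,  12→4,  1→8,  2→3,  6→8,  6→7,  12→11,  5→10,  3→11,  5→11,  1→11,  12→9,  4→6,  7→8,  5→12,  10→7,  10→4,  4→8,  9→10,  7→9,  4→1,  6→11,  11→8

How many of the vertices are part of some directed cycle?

7

A vertex is on a directed cycle iff it belongs to a strongly connected component of size ≥ 2 (or has a self-loop).
The vertices on cycles are {4, 5, 6, 7, 9, 10, 12} — 7 in total.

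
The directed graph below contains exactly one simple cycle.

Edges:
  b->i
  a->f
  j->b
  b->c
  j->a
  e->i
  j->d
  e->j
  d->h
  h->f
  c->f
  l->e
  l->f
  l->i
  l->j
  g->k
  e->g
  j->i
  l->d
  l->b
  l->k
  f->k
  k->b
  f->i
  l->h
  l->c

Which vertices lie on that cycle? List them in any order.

b, c, f, k

DFS with gray/black marking from c:
c gray
  f gray
    k gray
      b gray
        i gray
        i black
        b→c: c is gray → back edge
Back edge closes the cycle c → f → k → b → c; its vertices are {b, c, f, k}.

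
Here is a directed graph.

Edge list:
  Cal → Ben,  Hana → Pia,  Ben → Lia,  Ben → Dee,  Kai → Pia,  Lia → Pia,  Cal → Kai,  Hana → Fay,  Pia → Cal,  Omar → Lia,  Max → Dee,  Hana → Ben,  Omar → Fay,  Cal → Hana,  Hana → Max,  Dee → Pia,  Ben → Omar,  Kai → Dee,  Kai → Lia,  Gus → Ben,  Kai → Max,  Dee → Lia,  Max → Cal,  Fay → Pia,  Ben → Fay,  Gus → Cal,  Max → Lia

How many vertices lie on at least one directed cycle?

10

A vertex is on a directed cycle iff it belongs to a strongly connected component of size ≥ 2 (or has a self-loop).
The vertices on cycles are {Ben, Cal, Dee, Fay, Kai, Lia, Max, Pia, Hana, Omar} — 10 in total.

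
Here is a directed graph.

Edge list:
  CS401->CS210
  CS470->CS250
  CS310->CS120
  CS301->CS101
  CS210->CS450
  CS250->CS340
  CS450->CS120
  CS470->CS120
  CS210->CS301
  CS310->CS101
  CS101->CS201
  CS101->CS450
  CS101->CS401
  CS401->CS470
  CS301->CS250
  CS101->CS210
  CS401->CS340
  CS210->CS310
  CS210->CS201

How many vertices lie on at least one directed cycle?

A vertex is on a directed cycle iff it belongs to a strongly connected component of size ≥ 2 (or has a self-loop).
The vertices on cycles are {CS101, CS210, CS301, CS310, CS401} — 5 in total.

5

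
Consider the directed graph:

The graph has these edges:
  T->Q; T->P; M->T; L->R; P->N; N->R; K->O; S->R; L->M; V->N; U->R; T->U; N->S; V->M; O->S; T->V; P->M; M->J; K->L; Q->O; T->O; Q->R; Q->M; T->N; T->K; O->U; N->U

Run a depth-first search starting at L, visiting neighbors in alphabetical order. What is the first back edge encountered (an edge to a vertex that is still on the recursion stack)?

K->L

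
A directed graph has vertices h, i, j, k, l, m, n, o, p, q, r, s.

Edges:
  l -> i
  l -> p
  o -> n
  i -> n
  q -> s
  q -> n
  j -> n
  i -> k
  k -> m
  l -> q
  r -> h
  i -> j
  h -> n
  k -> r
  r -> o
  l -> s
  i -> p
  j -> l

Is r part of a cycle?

No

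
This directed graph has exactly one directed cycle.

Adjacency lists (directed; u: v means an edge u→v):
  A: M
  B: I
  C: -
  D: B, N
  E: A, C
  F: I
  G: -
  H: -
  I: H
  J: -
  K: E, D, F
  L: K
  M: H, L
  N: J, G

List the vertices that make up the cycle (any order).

DFS with gray/black marking from K:
K gray
  E gray
    A gray
      M gray
        H gray
        H black
        L gray
          L→K: K is gray → back edge
Back edge closes the cycle K → E → A → M → L → K; its vertices are {A, E, K, L, M}.

A, E, K, L, M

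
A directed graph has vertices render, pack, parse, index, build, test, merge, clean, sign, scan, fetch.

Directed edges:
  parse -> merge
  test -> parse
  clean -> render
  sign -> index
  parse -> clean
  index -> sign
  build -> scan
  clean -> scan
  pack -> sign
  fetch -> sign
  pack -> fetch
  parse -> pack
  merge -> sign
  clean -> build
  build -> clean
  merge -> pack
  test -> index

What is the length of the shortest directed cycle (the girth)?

For each vertex v, BFS finds the shortest path from v back to v.
The shortest such closed walk is clean → build → clean, length 2.

2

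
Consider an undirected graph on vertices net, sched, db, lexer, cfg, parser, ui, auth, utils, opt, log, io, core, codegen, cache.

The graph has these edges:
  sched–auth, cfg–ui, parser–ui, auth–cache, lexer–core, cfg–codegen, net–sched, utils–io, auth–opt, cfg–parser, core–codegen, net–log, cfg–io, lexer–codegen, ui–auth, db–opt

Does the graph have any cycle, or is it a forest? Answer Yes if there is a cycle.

DFS, tracking each vertex's parent; an edge to a visited non-parent vertex closes a cycle.
Start from sched:
visit sched (parent –)
  visit auth (parent sched)
    visit cache (parent auth)
      cache–auth: parent, skip
    visit opt (parent auth)
      visit db (parent opt)
        db–opt: parent, skip
      opt–auth: parent, skip
    auth–sched: parent, skip
    visit ui (parent auth)
      visit cfg (parent ui)
        cfg–ui: parent, skip
        visit parser (parent cfg)
          parser–ui: ui visited and ≠ parent → cycle
Cycle: ui – cfg – parser – ui.

Yes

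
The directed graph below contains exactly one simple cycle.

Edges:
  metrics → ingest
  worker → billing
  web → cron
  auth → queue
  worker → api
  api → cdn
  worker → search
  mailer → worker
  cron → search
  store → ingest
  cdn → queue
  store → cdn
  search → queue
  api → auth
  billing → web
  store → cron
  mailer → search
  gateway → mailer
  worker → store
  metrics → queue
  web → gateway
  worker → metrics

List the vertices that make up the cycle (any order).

DFS with gray/black marking from worker:
worker gray
  metrics gray
    queue gray
    queue black
    ingest gray
    ingest black
  metrics black
  billing gray
    web gray
      gateway gray
        mailer gray
          mailer→worker: worker is gray → back edge
Back edge closes the cycle worker → billing → web → gateway → mailer → worker; its vertices are {web, mailer, worker, billing, gateway}.

web, mailer, worker, billing, gateway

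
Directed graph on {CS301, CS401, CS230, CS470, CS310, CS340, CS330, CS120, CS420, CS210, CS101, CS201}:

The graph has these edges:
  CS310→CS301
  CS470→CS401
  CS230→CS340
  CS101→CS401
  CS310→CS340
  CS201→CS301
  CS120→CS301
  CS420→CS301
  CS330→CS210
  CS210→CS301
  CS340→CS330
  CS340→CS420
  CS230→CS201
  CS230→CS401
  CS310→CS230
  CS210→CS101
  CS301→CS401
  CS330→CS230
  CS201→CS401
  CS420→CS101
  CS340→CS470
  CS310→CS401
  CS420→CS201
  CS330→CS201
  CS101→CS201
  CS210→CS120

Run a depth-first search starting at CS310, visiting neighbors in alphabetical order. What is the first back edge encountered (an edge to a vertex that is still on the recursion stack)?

CS330→CS230

DFS from CS310 (visiting neighbors in alphabetical order); mark gray on enter, black on exit:
CS310 gray
  CS230 gray
    CS201 gray
      CS301 gray
        CS401 gray
        CS401 black
      CS301 black
      CS201→CS401: CS401 black — skip
    CS201 black
    CS340 gray
      CS330 gray
        CS330→CS201: CS201 black — skip
        CS210 gray
          CS101 gray
            CS101→CS201: CS201 black — skip
            CS101→CS401: CS401 black — skip
          CS101 black
          CS120 gray
            CS120→CS301: CS301 black — skip
          CS120 black
          CS210→CS301: CS301 black — skip
        CS210 black
        CS330→CS230: CS230 is gray → back edge
First back edge: CS330 → CS230.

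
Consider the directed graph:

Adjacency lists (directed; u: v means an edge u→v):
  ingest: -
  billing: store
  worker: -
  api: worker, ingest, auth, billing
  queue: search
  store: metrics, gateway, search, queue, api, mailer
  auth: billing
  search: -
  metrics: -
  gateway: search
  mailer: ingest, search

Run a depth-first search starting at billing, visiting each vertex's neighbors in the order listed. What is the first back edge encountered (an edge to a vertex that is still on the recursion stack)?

auth→billing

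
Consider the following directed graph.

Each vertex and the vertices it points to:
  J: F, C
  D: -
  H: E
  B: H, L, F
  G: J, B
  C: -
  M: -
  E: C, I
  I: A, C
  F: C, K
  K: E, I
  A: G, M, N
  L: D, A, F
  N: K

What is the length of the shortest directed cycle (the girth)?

For each vertex v, BFS finds the shortest path from v back to v.
The shortest such closed walk is L → A → G → B → L, length 4.

4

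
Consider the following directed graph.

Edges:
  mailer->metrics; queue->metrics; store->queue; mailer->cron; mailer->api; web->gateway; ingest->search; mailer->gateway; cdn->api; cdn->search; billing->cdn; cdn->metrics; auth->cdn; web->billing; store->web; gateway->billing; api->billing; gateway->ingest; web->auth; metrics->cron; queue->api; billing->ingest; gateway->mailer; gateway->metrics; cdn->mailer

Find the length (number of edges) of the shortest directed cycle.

For each vertex v, BFS finds the shortest path from v back to v.
The shortest such closed walk is gateway → mailer → gateway, length 2.

2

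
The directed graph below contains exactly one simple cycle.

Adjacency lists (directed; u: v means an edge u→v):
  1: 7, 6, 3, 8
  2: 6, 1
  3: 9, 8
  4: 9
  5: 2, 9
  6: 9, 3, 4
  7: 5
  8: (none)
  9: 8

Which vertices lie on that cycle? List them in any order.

DFS with gray/black marking from 2:
2 gray
  6 gray
    9 gray
      8 gray
      8 black
    9 black
    3 gray
      3→9: 9 black — skip
      3→8: 8 black — skip
    3 black
    4 gray
      4→9: 9 black — skip
    4 black
  6 black
  1 gray
    7 gray
      5 gray
        5→2: 2 is gray → back edge
Back edge closes the cycle 2 → 1 → 7 → 5 → 2; its vertices are {1, 2, 5, 7}.

1, 2, 5, 7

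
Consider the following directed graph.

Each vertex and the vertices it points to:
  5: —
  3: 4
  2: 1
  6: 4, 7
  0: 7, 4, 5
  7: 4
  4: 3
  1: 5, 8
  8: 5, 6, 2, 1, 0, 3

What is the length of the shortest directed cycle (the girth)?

For each vertex v, BFS finds the shortest path from v back to v.
The shortest such closed walk is 8 → 1 → 8, length 2.

2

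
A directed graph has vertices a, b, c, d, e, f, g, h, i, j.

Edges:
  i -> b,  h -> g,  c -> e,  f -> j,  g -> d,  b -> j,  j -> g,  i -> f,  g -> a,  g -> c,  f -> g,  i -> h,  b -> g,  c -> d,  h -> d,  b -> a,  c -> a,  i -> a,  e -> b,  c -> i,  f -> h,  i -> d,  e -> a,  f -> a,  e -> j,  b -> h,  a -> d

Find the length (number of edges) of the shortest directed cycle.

4

For each vertex v, BFS finds the shortest path from v back to v.
The shortest such closed walk is c → i → f → g → c, length 4.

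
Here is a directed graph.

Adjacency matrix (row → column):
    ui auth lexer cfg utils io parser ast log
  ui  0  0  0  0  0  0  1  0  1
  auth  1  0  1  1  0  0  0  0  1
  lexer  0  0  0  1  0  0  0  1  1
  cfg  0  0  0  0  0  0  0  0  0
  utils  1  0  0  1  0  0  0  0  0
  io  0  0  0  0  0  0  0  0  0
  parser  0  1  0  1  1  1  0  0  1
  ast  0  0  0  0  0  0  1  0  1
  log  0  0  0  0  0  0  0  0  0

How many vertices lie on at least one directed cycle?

6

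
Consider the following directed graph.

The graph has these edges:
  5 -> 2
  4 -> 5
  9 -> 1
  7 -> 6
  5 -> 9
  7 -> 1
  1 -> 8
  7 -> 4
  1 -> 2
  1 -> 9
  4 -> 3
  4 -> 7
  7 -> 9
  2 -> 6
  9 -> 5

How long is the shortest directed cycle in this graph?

For each vertex v, BFS finds the shortest path from v back to v.
The shortest such closed walk is 4 → 7 → 4, length 2.

2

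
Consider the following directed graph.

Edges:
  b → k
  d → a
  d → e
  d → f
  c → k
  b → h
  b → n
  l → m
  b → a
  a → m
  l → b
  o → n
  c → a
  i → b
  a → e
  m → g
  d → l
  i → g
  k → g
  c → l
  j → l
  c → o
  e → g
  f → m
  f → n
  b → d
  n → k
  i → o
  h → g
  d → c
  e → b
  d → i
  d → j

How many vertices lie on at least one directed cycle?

A vertex is on a directed cycle iff it belongs to a strongly connected component of size ≥ 2 (or has a self-loop).
The vertices on cycles are {a, b, c, d, e, i, j, l} — 8 in total.

8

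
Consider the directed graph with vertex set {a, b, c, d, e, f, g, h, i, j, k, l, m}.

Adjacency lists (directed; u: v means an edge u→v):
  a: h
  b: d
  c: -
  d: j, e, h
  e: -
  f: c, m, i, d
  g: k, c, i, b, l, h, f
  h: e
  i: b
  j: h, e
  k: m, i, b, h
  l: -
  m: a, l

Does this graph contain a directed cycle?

DFS with white/gray/black marking, starting from k:
k gray
  m gray
    a gray
      h gray
        e gray
        e black
      h black
    a black
    l gray
    l black
  m black
  i gray
    b gray
      d gray
        j gray
          j→h: h black — skip
          j→e: e black — skip
        j black
        d→e: e black — skip
        d→h: h black — skip
      d black
    b black
  i black
  k→b: b black — skip
  k→h: h black — skip
k black
c gray
c black
f gray
  f→c: c black — skip
  f→m: m black — skip
  f→i: i black — skip
  f→d: d black — skip
f black
g gray
  g→k: k black — skip
  g→c: c black — skip
  g→i: i black — skip
  g→b: b black — skip
  g→l: l black — skip
  g→h: h black — skip
  g→f: f black — skip
g black
Every edge goes to a white or black vertex — no back edge, so the graph is acyclic.

No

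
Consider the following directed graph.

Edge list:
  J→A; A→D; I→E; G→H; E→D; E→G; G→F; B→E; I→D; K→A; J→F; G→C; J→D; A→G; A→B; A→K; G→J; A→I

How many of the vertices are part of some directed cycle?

7

A vertex is on a directed cycle iff it belongs to a strongly connected component of size ≥ 2 (or has a self-loop).
The vertices on cycles are {A, B, E, G, I, J, K} — 7 in total.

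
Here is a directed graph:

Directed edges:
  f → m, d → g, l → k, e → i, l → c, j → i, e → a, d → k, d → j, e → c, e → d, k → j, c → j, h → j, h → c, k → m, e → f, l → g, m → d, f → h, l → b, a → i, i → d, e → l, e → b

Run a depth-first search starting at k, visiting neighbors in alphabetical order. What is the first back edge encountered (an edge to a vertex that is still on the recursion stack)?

d→j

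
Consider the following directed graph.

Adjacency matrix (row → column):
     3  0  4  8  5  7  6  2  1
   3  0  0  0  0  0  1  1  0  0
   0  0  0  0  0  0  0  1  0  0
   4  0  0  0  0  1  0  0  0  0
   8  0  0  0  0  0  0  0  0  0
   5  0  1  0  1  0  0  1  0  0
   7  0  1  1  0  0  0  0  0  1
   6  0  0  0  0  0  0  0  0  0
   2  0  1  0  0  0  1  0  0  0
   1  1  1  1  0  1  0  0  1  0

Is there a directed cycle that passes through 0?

No

0 lies on a cycle iff there is a path from 0 back to itself.
Exploring from 0, it never reaches itself; equivalently, its strongly connected component is a singleton.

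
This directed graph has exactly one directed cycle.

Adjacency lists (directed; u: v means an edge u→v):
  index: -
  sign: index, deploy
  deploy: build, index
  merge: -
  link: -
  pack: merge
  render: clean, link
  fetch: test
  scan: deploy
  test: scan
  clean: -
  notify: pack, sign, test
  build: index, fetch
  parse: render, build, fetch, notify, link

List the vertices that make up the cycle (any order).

scan, test, build, fetch, deploy

DFS with gray/black marking from fetch:
fetch gray
  test gray
    scan gray
      deploy gray
        build gray
          index gray
          index black
          build→fetch: fetch is gray → back edge
Back edge closes the cycle fetch → test → scan → deploy → build → fetch; its vertices are {scan, test, build, fetch, deploy}.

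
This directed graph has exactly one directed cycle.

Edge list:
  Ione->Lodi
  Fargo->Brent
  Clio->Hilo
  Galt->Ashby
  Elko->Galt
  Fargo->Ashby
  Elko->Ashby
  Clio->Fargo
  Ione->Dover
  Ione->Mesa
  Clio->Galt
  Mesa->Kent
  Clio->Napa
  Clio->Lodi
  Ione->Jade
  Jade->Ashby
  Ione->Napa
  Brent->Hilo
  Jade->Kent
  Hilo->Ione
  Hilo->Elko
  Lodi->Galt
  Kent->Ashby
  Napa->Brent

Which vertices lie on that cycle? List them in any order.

Hilo, Ione, Napa, Brent

DFS with gray/black marking from Hilo:
Hilo gray
  Ione gray
    Jade gray
      Ashby gray
      Ashby black
      Kent gray
        Kent→Ashby: Ashby black — skip
      Kent black
    Jade black
    Lodi gray
      Galt gray
        Galt→Ashby: Ashby black — skip
      Galt black
    Lodi black
    Mesa gray
      Mesa→Kent: Kent black — skip
    Mesa black
    Dover gray
    Dover black
    Napa gray
      Brent gray
        Brent→Hilo: Hilo is gray → back edge
Back edge closes the cycle Hilo → Ione → Napa → Brent → Hilo; its vertices are {Hilo, Ione, Napa, Brent}.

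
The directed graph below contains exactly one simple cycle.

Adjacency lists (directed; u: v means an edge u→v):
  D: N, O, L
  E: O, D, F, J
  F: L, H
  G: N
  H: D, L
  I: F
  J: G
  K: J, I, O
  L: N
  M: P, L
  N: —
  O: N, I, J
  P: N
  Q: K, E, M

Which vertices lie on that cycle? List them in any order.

DFS with gray/black marking from O:
O gray
  N gray
  N black
  I gray
    F gray
      L gray
        L→N: N black — skip
      L black
      H gray
        D gray
          D→N: N black — skip
          D→O: O is gray → back edge
Back edge closes the cycle O → I → F → H → D → O; its vertices are {D, F, H, I, O}.

D, F, H, I, O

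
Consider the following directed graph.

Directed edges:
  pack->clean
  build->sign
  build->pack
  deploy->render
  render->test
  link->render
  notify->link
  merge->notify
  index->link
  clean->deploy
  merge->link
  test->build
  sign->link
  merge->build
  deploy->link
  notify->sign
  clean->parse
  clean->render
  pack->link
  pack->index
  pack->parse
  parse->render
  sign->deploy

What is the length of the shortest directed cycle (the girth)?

5

For each vertex v, BFS finds the shortest path from v back to v.
The shortest such closed walk is build → pack → parse → render → test → build, length 5.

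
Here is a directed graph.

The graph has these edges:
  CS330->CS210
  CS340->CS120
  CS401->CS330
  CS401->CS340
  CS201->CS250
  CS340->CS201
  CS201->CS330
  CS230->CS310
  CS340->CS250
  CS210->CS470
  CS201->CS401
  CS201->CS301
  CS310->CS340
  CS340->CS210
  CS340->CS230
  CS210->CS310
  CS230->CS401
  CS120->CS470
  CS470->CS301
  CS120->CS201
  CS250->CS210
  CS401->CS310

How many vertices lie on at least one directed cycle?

A vertex is on a directed cycle iff it belongs to a strongly connected component of size ≥ 2 (or has a self-loop).
The vertices on cycles are {CS120, CS201, CS210, CS230, CS250, CS310, CS330, CS340, CS401} — 9 in total.

9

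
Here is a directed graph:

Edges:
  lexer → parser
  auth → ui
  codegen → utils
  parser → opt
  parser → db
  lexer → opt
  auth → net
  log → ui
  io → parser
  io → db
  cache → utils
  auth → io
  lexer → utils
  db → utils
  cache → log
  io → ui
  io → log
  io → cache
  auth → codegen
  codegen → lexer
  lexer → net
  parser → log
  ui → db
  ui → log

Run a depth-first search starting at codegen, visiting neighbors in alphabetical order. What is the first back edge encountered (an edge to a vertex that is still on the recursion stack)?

ui->log

DFS from codegen (visiting neighbors in alphabetical order); mark gray on enter, black on exit:
codegen gray
  lexer gray
    net gray
    net black
    opt gray
    opt black
    parser gray
      db gray
        utils gray
        utils black
      db black
      log gray
        ui gray
          ui→db: db black — skip
          ui→log: log is gray → back edge
First back edge: ui → log.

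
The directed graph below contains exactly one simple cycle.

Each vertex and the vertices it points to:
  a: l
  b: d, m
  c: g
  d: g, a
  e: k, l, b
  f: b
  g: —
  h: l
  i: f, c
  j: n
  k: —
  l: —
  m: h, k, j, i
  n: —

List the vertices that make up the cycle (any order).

DFS with gray/black marking from b:
b gray
  d gray
    g gray
    g black
    a gray
      l gray
      l black
    a black
  d black
  m gray
    h gray
      h→l: l black — skip
    h black
    k gray
    k black
    j gray
      n gray
      n black
    j black
    i gray
      f gray
        f→b: b is gray → back edge
Back edge closes the cycle b → m → i → f → b; its vertices are {b, f, i, m}.

b, f, i, m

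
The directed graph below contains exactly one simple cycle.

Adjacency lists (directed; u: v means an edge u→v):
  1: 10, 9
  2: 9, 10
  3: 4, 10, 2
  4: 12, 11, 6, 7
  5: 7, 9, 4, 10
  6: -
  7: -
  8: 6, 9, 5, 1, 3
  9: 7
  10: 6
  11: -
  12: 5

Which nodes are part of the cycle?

DFS with gray/black marking from 4:
4 gray
  12 gray
    5 gray
      7 gray
      7 black
      9 gray
        9→7: 7 black — skip
      9 black
      5→4: 4 is gray → back edge
Back edge closes the cycle 4 → 12 → 5 → 4; its vertices are {4, 5, 12}.

4, 5, 12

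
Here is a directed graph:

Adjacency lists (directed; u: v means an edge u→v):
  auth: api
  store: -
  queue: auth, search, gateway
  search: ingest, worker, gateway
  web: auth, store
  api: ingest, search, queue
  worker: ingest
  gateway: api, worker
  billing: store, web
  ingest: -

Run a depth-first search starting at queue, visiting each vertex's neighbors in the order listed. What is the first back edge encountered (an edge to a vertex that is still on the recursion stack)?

DFS from queue (visiting each vertex's neighbors in the order listed); mark gray on enter, black on exit:
queue gray
  auth gray
    api gray
      ingest gray
      ingest black
      search gray
        search→ingest: ingest black — skip
        worker gray
          worker→ingest: ingest black — skip
        worker black
        gateway gray
          gateway→api: api is gray → back edge
First back edge: gateway → api.

gateway->api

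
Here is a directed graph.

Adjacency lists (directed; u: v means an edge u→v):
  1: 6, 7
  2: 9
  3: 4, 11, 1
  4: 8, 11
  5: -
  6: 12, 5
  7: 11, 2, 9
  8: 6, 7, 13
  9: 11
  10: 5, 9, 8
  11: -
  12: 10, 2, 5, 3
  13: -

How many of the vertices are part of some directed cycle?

7

A vertex is on a directed cycle iff it belongs to a strongly connected component of size ≥ 2 (or has a self-loop).
The vertices on cycles are {1, 3, 4, 6, 8, 10, 12} — 7 in total.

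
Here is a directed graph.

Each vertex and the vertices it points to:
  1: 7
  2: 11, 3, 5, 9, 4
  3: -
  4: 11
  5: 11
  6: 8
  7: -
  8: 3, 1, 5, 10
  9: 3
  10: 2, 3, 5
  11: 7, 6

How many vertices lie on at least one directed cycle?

7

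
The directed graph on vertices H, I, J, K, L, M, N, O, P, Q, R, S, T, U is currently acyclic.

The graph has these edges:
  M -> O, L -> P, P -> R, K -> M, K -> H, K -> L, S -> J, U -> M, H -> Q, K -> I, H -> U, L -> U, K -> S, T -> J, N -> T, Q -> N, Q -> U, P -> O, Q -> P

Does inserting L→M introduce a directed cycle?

No

Adding L→M creates a cycle iff M can already reach L.
Explore from M: no path reaches L. The graph stays acyclic.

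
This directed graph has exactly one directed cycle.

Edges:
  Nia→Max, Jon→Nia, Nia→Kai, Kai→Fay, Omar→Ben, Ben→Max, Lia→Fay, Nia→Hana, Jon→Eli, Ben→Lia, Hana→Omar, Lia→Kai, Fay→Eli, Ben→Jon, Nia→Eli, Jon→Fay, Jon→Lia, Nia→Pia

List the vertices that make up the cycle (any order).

DFS with gray/black marking from Omar:
Omar gray
  Ben gray
    Max gray
    Max black
    Lia gray
      Fay gray
        Eli gray
        Eli black
      Fay black
      Kai gray
        Kai→Fay: Fay black — skip
      Kai black
    Lia black
    Jon gray
      Jon→Lia: Lia black — skip
      Jon→Eli: Eli black — skip
      Nia gray
        Nia→Max: Max black — skip
        Nia→Eli: Eli black — skip
        Nia→Kai: Kai black — skip
        Hana gray
          Hana→Omar: Omar is gray → back edge
Back edge closes the cycle Omar → Ben → Jon → Nia → Hana → Omar; its vertices are {Ben, Jon, Nia, Hana, Omar}.

Ben, Jon, Nia, Hana, Omar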